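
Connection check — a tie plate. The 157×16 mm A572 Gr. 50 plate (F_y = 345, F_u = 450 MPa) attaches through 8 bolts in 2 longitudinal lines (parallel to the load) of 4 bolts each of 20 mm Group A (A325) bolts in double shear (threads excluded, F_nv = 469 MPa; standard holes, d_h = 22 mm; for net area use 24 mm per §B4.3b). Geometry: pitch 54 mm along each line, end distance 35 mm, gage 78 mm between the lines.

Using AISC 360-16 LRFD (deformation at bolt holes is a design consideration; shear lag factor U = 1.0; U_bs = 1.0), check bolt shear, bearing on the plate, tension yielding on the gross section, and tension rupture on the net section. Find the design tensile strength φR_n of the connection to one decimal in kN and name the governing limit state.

588.6 kN (net-section rupture governs)

Bolt shear: A_b = π(20)²/4 = 314.16 mm². φR_n = 0.75 × 469 × 314.16 × 8 × 2 = 1768.1 kN.
Bearing (16 mm plate, F_u = 450 MPa): end bolts L_c = 35 − 22/2 = 24, R_n = min(1.2×24×16×450, 2.4×20×16×450) = 207.36 kN/bolt; interior L_c = 54 − 22 = 32, R_n = 276.48 kN/bolt. φR_n = 0.75 × (2×207.36 + 6×276.48) = 1555.2 kN.
Tension yield (gross): A_g = 157×16 = 2512 mm². φR_n = 0.90 × 345 × 2512 = 780.0 kN.
Tension rupture (net): A_n = (157 − 2×24)×16 = 1744 mm² (U = 1.0, A_e = A_n). φR_n = 0.75 × 450 × 1744 = 588.6 kN.
Governing: min(1768.1, 1555.2, 780.0, 588.6) = 588.6 kN → net-section rupture.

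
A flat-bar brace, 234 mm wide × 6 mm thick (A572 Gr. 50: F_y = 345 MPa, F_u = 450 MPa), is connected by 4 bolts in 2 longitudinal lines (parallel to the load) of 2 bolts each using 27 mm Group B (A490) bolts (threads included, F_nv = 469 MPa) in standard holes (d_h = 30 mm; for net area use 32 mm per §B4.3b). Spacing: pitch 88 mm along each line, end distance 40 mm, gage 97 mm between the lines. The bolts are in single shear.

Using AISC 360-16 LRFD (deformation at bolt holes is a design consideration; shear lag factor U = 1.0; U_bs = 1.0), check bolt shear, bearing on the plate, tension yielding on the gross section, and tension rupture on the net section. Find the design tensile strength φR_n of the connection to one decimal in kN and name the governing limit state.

Bolt shear: A_b = π(27)²/4 = 572.56 mm². φR_n = 0.75 × 469 × 572.56 × 4 × 1 = 805.6 kN.
Bearing (6 mm plate, F_u = 450 MPa): end bolts L_c = 40 − 30/2 = 25, R_n = min(1.2×25×6×450, 2.4×27×6×450) = 81 kN/bolt; interior L_c = 88 − 30 = 58, R_n = 174.96 kN/bolt. φR_n = 0.75 × (2×81 + 2×174.96) = 383.9 kN.
Tension yield (gross): A_g = 234×6 = 1404 mm². φR_n = 0.90 × 345 × 1404 = 435.9 kN.
Tension rupture (net): A_n = (234 − 2×32)×6 = 1020 mm² (U = 1.0, A_e = A_n). φR_n = 0.75 × 450 × 1020 = 344.3 kN.
Governing: min(805.6, 383.9, 435.9, 344.3) = 344.3 kN → net-section rupture.

344.3 kN (net-section rupture governs)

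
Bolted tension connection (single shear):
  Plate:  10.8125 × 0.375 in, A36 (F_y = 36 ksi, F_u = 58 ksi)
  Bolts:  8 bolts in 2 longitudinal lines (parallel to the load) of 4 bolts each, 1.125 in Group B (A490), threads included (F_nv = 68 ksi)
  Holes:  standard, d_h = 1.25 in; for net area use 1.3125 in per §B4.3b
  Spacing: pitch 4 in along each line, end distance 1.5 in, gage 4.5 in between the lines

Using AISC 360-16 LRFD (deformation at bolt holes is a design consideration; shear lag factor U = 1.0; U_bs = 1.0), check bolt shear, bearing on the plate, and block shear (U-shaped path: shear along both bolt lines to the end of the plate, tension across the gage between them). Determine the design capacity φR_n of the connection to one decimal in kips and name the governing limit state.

216.0 kips (block shear governs)

Bolt shear: A_b = π(1.125)²/4 = 0.99402 in². φR_n = 0.75 × 68 × 0.99402 × 8 × 1 = 405.6 kips.
Bearing (0.375 in plate, F_u = 58 ksi): end bolts L_c = 1.5 − 1.25/2 = 0.875, R_n = min(1.2×0.875×0.375×58, 2.4×1.125×0.375×58) = 22.838 kips/bolt; interior L_c = 4 − 1.25 = 2.75, R_n = 58.725 kips/bolt. φR_n = 0.75 × (2×22.838 + 6×58.725) = 298.5 kips.
Block shear: shear path 2×[1.5+3×4] = 2×13.5 in, A_gv = 10.125, A_nv = 2×(13.5 − 3.5×1.3125)×0.375 = 6.6797 in²; tension across gage: (4.5 − 1×1.3125)×0.375 = 1.1953 in². R_n = min(0.6×58×6.6797, 0.6×36×10.125) + 1.0×58×1.1953 = min(232.45, 218.7) + 69.327 = 288.03 kips. φR_n = 0.75 × 288.03 = 216.0 kips.
Governing: min(405.6, 298.5, 216.0) = 216.0 kips → block shear.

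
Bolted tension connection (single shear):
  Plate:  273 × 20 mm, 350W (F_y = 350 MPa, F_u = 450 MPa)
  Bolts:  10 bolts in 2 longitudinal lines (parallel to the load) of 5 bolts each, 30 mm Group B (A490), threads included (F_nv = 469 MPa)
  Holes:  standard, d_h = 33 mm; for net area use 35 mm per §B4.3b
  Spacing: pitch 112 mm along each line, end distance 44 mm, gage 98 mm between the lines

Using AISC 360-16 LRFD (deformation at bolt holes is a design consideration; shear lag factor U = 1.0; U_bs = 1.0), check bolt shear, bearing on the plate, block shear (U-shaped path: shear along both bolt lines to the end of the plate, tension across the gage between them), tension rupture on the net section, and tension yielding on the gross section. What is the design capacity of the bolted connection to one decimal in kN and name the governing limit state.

Bolt shear: A_b = π(30)²/4 = 706.86 mm². φR_n = 0.75 × 469 × 706.86 × 10 × 1 = 2486.4 kN.
Bearing (20 mm plate, F_u = 450 MPa): end bolts L_c = 44 − 33/2 = 27.5, R_n = min(1.2×27.5×20×450, 2.4×30×20×450) = 297 kN/bolt; interior L_c = 112 − 33 = 79, R_n = 648 kN/bolt. φR_n = 0.75 × (2×297 + 8×648) = 4333.5 kN.
Block shear: shear path 2×[44+4×112] = 2×492 mm, A_gv = 19680, A_nv = 2×(492 − 4.5×35)×20 = 13380 mm²; tension across gage: (98 − 1×35)×20 = 1260 mm². R_n = min(0.6×450×13380, 0.6×350×19680) + 1.0×450×1260 = min(3612.6, 4132.8) + 567 = 4179.6 kN. φR_n = 0.75 × 4179.6 = 3134.7 kN.
Tension rupture (net): A_n = (273 − 2×35)×20 = 4060 mm² (U = 1.0, A_e = A_n). φR_n = 0.75 × 450 × 4060 = 1370.3 kN.
Tension yield (gross): A_g = 273×20 = 5460 mm². φR_n = 0.90 × 350 × 5460 = 1719.9 kN.
Governing: min(2486.4, 4333.5, 3134.7, 1370.3, 1719.9) = 1370.3 kN → net-section rupture.

1370.3 kN (net-section rupture governs)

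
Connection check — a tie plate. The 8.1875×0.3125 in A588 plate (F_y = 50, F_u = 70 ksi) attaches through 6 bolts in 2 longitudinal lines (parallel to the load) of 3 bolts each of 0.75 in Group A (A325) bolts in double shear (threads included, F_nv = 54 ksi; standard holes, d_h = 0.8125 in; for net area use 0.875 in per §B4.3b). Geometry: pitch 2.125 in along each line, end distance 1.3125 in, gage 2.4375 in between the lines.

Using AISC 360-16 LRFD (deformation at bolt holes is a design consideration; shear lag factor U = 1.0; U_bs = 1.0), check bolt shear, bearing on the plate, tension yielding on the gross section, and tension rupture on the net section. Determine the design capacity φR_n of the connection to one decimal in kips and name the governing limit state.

Bolt shear: A_b = π(0.75)²/4 = 0.44179 in². φR_n = 0.75 × 54 × 0.44179 × 6 × 2 = 214.7 kips.
Bearing (0.3125 in plate, F_u = 70 ksi): end bolts L_c = 1.3125 − 0.8125/2 = 0.90625, R_n = min(1.2×0.90625×0.3125×70, 2.4×0.75×0.3125×70) = 23.789 kips/bolt; interior L_c = 2.125 − 0.8125 = 1.3125, R_n = 34.453 kips/bolt. φR_n = 0.75 × (2×23.789 + 4×34.453) = 139.0 kips.
Tension yield (gross): A_g = 8.1875×0.3125 = 2.5586 in². φR_n = 0.90 × 50 × 2.5586 = 115.1 kips.
Tension rupture (net): A_n = (8.1875 − 2×0.875)×0.3125 = 2.0117 in² (U = 1.0, A_e = A_n). φR_n = 0.75 × 70 × 2.0117 = 105.6 kips.
Governing: min(214.7, 139.0, 115.1, 105.6) = 105.6 kips → net-section rupture.

105.6 kips (net-section rupture governs)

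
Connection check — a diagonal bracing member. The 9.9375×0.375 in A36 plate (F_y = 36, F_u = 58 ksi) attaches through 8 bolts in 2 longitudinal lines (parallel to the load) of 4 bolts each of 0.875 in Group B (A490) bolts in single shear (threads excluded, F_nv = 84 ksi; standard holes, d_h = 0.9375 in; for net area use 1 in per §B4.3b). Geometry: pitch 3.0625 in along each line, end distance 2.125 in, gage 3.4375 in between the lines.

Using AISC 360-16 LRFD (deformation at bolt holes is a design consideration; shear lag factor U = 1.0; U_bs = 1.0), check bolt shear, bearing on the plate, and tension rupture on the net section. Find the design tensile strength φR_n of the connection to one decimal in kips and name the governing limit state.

Bolt shear: A_b = π(0.875)²/4 = 0.60132 in². φR_n = 0.75 × 84 × 0.60132 × 8 × 1 = 303.1 kips.
Bearing (0.375 in plate, F_u = 58 ksi): end bolts L_c = 2.125 − 0.9375/2 = 1.65625, R_n = min(1.2×1.65625×0.375×58, 2.4×0.875×0.375×58) = 43.228 kips/bolt; interior L_c = 3.0625 − 0.9375 = 2.125, R_n = 45.675 kips/bolt. φR_n = 0.75 × (2×43.228 + 6×45.675) = 270.4 kips.
Tension rupture (net): A_n = (9.9375 − 2×1)×0.375 = 2.9766 in² (U = 1.0, A_e = A_n). φR_n = 0.75 × 58 × 2.9766 = 129.5 kips.
Governing: min(303.1, 270.4, 129.5) = 129.5 kips → net-section rupture.

129.5 kips (net-section rupture governs)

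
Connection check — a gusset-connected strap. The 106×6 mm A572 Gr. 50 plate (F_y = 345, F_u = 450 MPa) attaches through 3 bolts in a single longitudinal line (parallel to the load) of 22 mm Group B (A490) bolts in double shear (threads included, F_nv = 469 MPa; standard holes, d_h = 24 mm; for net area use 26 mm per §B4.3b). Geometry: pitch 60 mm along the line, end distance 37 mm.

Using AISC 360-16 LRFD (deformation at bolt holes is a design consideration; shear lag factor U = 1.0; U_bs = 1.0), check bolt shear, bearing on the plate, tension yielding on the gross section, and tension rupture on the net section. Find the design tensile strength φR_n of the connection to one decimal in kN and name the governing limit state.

Bolt shear: A_b = π(22)²/4 = 380.13 mm². φR_n = 0.75 × 469 × 380.13 × 3 × 2 = 802.3 kN.
Bearing (6 mm plate, F_u = 450 MPa): end bolts L_c = 37 − 24/2 = 25, R_n = min(1.2×25×6×450, 2.4×22×6×450) = 81 kN/bolt; interior L_c = 60 − 24 = 36, R_n = 116.64 kN/bolt. φR_n = 0.75 × (1×81 + 2×116.64) = 235.7 kN.
Tension yield (gross): A_g = 106×6 = 636 mm². φR_n = 0.90 × 345 × 636 = 197.5 kN.
Tension rupture (net): A_n = (106 − 1×26)×6 = 480 mm² (U = 1.0, A_e = A_n). φR_n = 0.75 × 450 × 480 = 162.0 kN.
Governing: min(802.3, 235.7, 197.5, 162.0) = 162.0 kN → net-section rupture.

162.0 kN (net-section rupture governs)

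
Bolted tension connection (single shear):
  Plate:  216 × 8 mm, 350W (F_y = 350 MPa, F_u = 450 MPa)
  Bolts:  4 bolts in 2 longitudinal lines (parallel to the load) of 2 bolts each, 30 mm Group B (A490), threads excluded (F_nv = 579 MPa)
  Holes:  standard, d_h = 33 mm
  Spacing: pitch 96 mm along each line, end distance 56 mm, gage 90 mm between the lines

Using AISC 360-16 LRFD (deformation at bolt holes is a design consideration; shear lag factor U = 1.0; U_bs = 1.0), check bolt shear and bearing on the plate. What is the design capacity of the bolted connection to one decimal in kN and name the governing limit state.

Bolt shear: A_b = π(30)²/4 = 706.86 mm². φR_n = 0.75 × 579 × 706.86 × 4 × 1 = 1227.8 kN.
Bearing (8 mm plate, F_u = 450 MPa): end bolts L_c = 56 − 33/2 = 39.5, R_n = min(1.2×39.5×8×450, 2.4×30×8×450) = 170.64 kN/bolt; interior L_c = 96 − 33 = 63, R_n = 259.2 kN/bolt. φR_n = 0.75 × (2×170.64 + 2×259.2) = 644.8 kN.
Governing: min(1227.8, 644.8) = 644.8 kN → bearing.

644.8 kN (bearing governs)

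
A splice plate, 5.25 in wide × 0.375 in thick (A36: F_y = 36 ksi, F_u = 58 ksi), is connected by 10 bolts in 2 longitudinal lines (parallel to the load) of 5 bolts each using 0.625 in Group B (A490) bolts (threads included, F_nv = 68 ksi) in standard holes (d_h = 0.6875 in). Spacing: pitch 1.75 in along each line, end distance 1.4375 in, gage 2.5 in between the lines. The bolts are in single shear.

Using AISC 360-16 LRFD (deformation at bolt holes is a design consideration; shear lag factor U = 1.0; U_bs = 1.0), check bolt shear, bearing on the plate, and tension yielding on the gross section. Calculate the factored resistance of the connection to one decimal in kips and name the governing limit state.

Bolt shear: A_b = π(0.625)²/4 = 0.3068 in². φR_n = 0.75 × 68 × 0.3068 × 10 × 1 = 156.5 kips.
Bearing (0.375 in plate, F_u = 58 ksi): end bolts L_c = 1.4375 − 0.6875/2 = 1.09375, R_n = min(1.2×1.09375×0.375×58, 2.4×0.625×0.375×58) = 28.547 kips/bolt; interior L_c = 1.75 − 0.6875 = 1.0625, R_n = 27.731 kips/bolt. φR_n = 0.75 × (2×28.547 + 8×27.731) = 209.2 kips.
Tension yield (gross): A_g = 5.25×0.375 = 1.9688 in². φR_n = 0.90 × 36 × 1.9688 = 63.8 kips.
Governing: min(156.5, 209.2, 63.8) = 63.8 kips → gross-section yield.

63.8 kips (gross-section yield governs)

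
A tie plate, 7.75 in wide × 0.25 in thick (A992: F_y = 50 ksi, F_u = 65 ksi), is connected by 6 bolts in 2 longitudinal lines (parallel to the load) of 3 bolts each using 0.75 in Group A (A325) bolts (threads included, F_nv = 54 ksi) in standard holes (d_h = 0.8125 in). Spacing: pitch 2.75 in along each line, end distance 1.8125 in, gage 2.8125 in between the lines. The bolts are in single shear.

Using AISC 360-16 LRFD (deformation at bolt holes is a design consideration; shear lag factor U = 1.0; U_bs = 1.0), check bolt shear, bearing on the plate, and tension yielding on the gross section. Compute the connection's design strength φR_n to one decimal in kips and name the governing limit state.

87.2 kips (gross-section yield governs)

Bolt shear: A_b = π(0.75)²/4 = 0.44179 in². φR_n = 0.75 × 54 × 0.44179 × 6 × 1 = 107.4 kips.
Bearing (0.25 in plate, F_u = 65 ksi): end bolts L_c = 1.8125 − 0.8125/2 = 1.40625, R_n = min(1.2×1.40625×0.25×65, 2.4×0.75×0.25×65) = 27.422 kips/bolt; interior L_c = 2.75 − 0.8125 = 1.9375, R_n = 29.25 kips/bolt. φR_n = 0.75 × (2×27.422 + 4×29.25) = 128.9 kips.
Tension yield (gross): A_g = 7.75×0.25 = 1.9375 in². φR_n = 0.90 × 50 × 1.9375 = 87.2 kips.
Governing: min(107.4, 128.9, 87.2) = 87.2 kips → gross-section yield.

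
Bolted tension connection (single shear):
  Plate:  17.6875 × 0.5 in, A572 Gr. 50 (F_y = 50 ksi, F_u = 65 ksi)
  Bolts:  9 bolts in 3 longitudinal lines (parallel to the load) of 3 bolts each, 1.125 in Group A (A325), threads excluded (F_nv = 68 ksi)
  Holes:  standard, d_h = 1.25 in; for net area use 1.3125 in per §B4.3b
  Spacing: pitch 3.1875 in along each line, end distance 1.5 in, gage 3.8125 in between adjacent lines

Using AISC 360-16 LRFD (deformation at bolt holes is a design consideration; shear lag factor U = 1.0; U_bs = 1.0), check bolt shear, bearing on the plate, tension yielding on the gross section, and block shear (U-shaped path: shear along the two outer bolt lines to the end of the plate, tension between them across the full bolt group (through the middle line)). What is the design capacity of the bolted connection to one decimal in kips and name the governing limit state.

256.2 kips (block shear governs)

Bolt shear: A_b = π(1.125)²/4 = 0.99402 in². φR_n = 0.75 × 68 × 0.99402 × 9 × 1 = 456.3 kips.
Bearing (0.5 in plate, F_u = 65 ksi): end bolts L_c = 1.5 − 1.25/2 = 0.875, R_n = min(1.2×0.875×0.5×65, 2.4×1.125×0.5×65) = 34.125 kips/bolt; interior L_c = 3.1875 − 1.25 = 1.9375, R_n = 75.563 kips/bolt. φR_n = 0.75 × (3×34.125 + 6×75.563) = 416.8 kips.
Tension yield (gross): A_g = 17.6875×0.5 = 8.8438 in². φR_n = 0.90 × 50 × 8.8438 = 398.0 kips.
Block shear: shear path 2×[1.5+2×3.1875] = 2×7.875 in, A_gv = 7.875, A_nv = 2×(7.875 − 2.5×1.3125)×0.5 = 4.5938 in²; tension across gage: (7.625 − 2×1.3125)×0.5 = 2.5 in². R_n = min(0.6×65×4.5938, 0.6×50×7.875) + 1.0×65×2.5 = min(179.16, 236.25) + 162.5 = 341.66 kips. φR_n = 0.75 × 341.66 = 256.2 kips.
Governing: min(456.3, 416.8, 398.0, 256.2) = 256.2 kips → block shear.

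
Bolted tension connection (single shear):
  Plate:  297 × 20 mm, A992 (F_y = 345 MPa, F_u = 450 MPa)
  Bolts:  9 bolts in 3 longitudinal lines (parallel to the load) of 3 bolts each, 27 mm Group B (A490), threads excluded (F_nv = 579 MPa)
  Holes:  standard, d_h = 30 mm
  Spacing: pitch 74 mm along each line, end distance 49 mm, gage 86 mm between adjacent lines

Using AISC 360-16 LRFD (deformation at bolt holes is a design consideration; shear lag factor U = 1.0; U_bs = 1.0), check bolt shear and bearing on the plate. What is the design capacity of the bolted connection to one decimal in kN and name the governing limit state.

2237.7 kN (bolt shear governs)

Bolt shear: A_b = π(27)²/4 = 572.56 mm². φR_n = 0.75 × 579 × 572.56 × 9 × 1 = 2237.7 kN.
Bearing (20 mm plate, F_u = 450 MPa): end bolts L_c = 49 − 30/2 = 34, R_n = min(1.2×34×20×450, 2.4×27×20×450) = 367.2 kN/bolt; interior L_c = 74 − 30 = 44, R_n = 475.2 kN/bolt. φR_n = 0.75 × (3×367.2 + 6×475.2) = 2964.6 kN.
Governing: min(2237.7, 2964.6) = 2237.7 kN → bolt shear.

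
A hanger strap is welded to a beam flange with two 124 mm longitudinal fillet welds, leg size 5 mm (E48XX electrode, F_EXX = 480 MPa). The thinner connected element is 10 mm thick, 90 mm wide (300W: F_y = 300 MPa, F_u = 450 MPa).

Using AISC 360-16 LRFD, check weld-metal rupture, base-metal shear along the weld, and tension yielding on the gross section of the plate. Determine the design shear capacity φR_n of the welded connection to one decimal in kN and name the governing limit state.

189.4 kN (weld metal governs)

Weld metal: throat = 0.707×5 = 3.535 mm, L = 2×124 = 248 mm. φR_n = 0.75 × 0.6 × 480 × 3.535 × 248 = 189.4 kN.
Base metal shear (10 mm plate): yield φR_n = 1.0×0.6×300×10×248 = 446.4 kN; rupture φR_n = 0.75×0.6×450×10×248 = 502.2 kN; take 446.4 kN (yield).
Tension yield (gross): A_g = 90×10 = 900 mm². φR_n = 0.90 × 300 × 900 = 243.0 kN.
Governing: min(189.4, 446.4, 243.0) = 189.4 kN → weld metal.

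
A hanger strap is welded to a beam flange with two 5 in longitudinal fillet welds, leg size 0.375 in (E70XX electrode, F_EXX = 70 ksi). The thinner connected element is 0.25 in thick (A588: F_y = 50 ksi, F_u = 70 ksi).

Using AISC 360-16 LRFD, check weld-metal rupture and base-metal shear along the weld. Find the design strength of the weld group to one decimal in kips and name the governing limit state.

75.0 kips (base-metal shear governs)

Weld metal: throat = 0.707×0.375 = 0.26513 in, L = 2×5 = 10 in. φR_n = 0.75 × 0.6 × 70 × 0.26513 × 10 = 83.5 kips.
Base metal shear (0.25 in plate): yield φR_n = 1.0×0.6×50×0.25×10 = 75.0 kips; rupture φR_n = 0.75×0.6×70×0.25×10 = 78.8 kips; take 75.0 kips (yield).
Governing: min(83.5, 75.0) = 75.0 kips → base-metal shear.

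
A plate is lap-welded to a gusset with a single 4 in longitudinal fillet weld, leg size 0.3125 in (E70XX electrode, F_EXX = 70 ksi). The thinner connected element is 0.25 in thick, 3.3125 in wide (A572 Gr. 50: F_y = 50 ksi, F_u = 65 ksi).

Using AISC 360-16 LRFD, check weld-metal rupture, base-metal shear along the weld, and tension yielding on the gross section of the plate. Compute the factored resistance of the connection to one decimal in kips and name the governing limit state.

Weld metal: throat = 0.707×0.3125 = 0.22094 in, L = 4 in. φR_n = 0.75 × 0.6 × 70 × 0.22094 × 4 = 27.8 kips.
Base metal shear (0.25 in plate): yield φR_n = 1.0×0.6×50×0.25×4 = 30.0 kips; rupture φR_n = 0.75×0.6×65×0.25×4 = 29.3 kips; take 29.3 kips (rupture).
Tension yield (gross): A_g = 3.3125×0.25 = 0.82813 in². φR_n = 0.90 × 50 × 0.82813 = 37.3 kips.
Governing: min(27.8, 29.3, 37.3) = 27.8 kips → weld metal.

27.8 kips (weld metal governs)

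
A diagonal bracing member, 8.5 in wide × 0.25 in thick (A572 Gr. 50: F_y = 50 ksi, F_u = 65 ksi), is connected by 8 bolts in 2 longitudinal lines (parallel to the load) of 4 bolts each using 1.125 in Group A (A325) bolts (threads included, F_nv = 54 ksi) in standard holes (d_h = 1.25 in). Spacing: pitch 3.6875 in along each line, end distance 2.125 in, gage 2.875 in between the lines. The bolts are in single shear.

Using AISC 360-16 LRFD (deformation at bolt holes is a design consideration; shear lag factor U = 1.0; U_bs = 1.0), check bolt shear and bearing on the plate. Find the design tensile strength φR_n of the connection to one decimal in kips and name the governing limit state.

241.3 kips (bearing governs)

Bolt shear: A_b = π(1.125)²/4 = 0.99402 in². φR_n = 0.75 × 54 × 0.99402 × 8 × 1 = 322.1 kips.
Bearing (0.25 in plate, F_u = 65 ksi): end bolts L_c = 2.125 − 1.25/2 = 1.5, R_n = min(1.2×1.5×0.25×65, 2.4×1.125×0.25×65) = 29.25 kips/bolt; interior L_c = 3.6875 − 1.25 = 2.4375, R_n = 43.875 kips/bolt. φR_n = 0.75 × (2×29.25 + 6×43.875) = 241.3 kips.
Governing: min(322.1, 241.3) = 241.3 kips → bearing.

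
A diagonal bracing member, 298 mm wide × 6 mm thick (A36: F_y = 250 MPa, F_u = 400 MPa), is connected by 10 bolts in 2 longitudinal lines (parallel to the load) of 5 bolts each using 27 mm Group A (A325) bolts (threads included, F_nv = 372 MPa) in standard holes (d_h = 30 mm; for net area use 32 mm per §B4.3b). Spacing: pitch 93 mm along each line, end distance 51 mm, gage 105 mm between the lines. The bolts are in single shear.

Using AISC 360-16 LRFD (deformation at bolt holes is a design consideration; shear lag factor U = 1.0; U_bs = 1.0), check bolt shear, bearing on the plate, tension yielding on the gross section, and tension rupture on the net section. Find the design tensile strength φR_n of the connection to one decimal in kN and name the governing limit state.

Bolt shear: A_b = π(27)²/4 = 572.56 mm². φR_n = 0.75 × 372 × 572.56 × 10 × 1 = 1597.4 kN.
Bearing (6 mm plate, F_u = 400 MPa): end bolts L_c = 51 − 30/2 = 36, R_n = min(1.2×36×6×400, 2.4×27×6×400) = 103.68 kN/bolt; interior L_c = 93 − 30 = 63, R_n = 155.52 kN/bolt. φR_n = 0.75 × (2×103.68 + 8×155.52) = 1088.6 kN.
Tension yield (gross): A_g = 298×6 = 1788 mm². φR_n = 0.90 × 250 × 1788 = 402.3 kN.
Tension rupture (net): A_n = (298 − 2×32)×6 = 1404 mm² (U = 1.0, A_e = A_n). φR_n = 0.75 × 400 × 1404 = 421.2 kN.
Governing: min(1597.4, 1088.6, 402.3, 421.2) = 402.3 kN → gross-section yield.

402.3 kN (gross-section yield governs)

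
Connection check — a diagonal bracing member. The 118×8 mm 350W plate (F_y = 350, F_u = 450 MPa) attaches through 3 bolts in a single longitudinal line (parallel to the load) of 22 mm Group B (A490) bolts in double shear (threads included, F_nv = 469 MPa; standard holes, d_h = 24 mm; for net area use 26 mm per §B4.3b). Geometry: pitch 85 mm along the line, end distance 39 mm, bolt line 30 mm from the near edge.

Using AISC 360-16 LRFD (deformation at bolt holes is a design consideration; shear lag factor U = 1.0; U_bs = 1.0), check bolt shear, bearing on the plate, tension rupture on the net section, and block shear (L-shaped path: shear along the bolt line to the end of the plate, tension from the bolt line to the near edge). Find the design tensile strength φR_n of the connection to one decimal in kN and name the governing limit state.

Bolt shear: A_b = π(22)²/4 = 380.13 mm². φR_n = 0.75 × 469 × 380.13 × 3 × 2 = 802.3 kN.
Bearing (8 mm plate, F_u = 450 MPa): end bolts L_c = 39 − 24/2 = 27, R_n = min(1.2×27×8×450, 2.4×22×8×450) = 116.64 kN/bolt; interior L_c = 85 − 24 = 61, R_n = 190.08 kN/bolt. φR_n = 0.75 × (1×116.64 + 2×190.08) = 372.6 kN.
Tension rupture (net): A_n = (118 − 1×26)×8 = 736 mm² (U = 1.0, A_e = A_n). φR_n = 0.75 × 450 × 736 = 248.4 kN.
Block shear: shear path 1×[39+2×85] = 1×209 mm, A_gv = 1672, A_nv = 1×(209 − 2.5×26)×8 = 1152 mm²; tension to near edge: (30 − 0.5×26)×8 = 136 mm². R_n = min(0.6×450×1152, 0.6×350×1672) + 1.0×450×136 = min(311.04, 351.12) + 61.2 = 372.24 kN. φR_n = 0.75 × 372.24 = 279.2 kN.
Governing: min(802.3, 372.6, 248.4, 279.2) = 248.4 kN → net-section rupture.

248.4 kN (net-section rupture governs)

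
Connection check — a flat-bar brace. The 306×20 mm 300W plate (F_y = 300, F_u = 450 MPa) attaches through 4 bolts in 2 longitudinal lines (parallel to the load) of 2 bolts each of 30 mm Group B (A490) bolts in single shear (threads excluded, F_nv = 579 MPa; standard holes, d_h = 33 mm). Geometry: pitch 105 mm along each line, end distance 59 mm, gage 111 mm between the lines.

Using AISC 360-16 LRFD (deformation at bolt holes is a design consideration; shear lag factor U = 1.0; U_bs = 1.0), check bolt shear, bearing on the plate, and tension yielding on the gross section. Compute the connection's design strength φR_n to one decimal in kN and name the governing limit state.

1227.8 kN (bolt shear governs)

Bolt shear: A_b = π(30)²/4 = 706.86 mm². φR_n = 0.75 × 579 × 706.86 × 4 × 1 = 1227.8 kN.
Bearing (20 mm plate, F_u = 450 MPa): end bolts L_c = 59 − 33/2 = 42.5, R_n = min(1.2×42.5×20×450, 2.4×30×20×450) = 459 kN/bolt; interior L_c = 105 − 33 = 72, R_n = 648 kN/bolt. φR_n = 0.75 × (2×459 + 2×648) = 1660.5 kN.
Tension yield (gross): A_g = 306×20 = 6120 mm². φR_n = 0.90 × 300 × 6120 = 1652.4 kN.
Governing: min(1227.8, 1660.5, 1652.4) = 1227.8 kN → bolt shear.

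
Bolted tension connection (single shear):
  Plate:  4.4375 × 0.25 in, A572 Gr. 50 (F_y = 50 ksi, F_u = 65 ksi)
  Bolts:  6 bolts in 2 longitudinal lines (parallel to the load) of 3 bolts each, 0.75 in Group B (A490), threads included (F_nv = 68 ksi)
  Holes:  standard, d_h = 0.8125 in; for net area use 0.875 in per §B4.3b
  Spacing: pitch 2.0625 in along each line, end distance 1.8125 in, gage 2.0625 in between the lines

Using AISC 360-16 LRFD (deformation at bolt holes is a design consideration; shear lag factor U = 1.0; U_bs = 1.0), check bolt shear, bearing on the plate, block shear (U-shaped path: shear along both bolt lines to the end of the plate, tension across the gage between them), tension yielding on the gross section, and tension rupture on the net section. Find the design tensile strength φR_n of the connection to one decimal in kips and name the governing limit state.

Bolt shear: A_b = π(0.75)²/4 = 0.44179 in². φR_n = 0.75 × 68 × 0.44179 × 6 × 1 = 135.2 kips.
Bearing (0.25 in plate, F_u = 65 ksi): end bolts L_c = 1.8125 − 0.8125/2 = 1.40625, R_n = min(1.2×1.40625×0.25×65, 2.4×0.75×0.25×65) = 27.422 kips/bolt; interior L_c = 2.0625 − 0.8125 = 1.25, R_n = 24.375 kips/bolt. φR_n = 0.75 × (2×27.422 + 4×24.375) = 114.3 kips.
Block shear: shear path 2×[1.8125+2×2.0625] = 2×5.9375 in, A_gv = 2.9688, A_nv = 2×(5.9375 − 2.5×0.875)×0.25 = 1.875 in²; tension across gage: (2.0625 − 1×0.875)×0.25 = 0.29688 in². R_n = min(0.6×65×1.875, 0.6×50×2.9688) + 1.0×65×0.29688 = min(73.125, 89.064) + 19.297 = 92.422 kips. φR_n = 0.75 × 92.422 = 69.3 kips.
Tension yield (gross): A_g = 4.4375×0.25 = 1.1094 in². φR_n = 0.90 × 50 × 1.1094 = 49.9 kips.
Tension rupture (net): A_n = (4.4375 − 2×0.875)×0.25 = 0.67188 in² (U = 1.0, A_e = A_n). φR_n = 0.75 × 65 × 0.67188 = 32.8 kips.
Governing: min(135.2, 114.3, 69.3, 49.9, 32.8) = 32.8 kips → net-section rupture.

32.8 kips (net-section rupture governs)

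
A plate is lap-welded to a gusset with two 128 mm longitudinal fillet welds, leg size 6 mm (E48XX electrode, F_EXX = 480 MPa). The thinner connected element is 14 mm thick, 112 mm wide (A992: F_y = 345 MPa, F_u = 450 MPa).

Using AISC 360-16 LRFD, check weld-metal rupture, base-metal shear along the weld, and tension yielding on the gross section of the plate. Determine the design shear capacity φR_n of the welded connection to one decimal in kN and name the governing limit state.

234.6 kN (weld metal governs)

Weld metal: throat = 0.707×6 = 4.242 mm, L = 2×128 = 256 mm. φR_n = 0.75 × 0.6 × 480 × 4.242 × 256 = 234.6 kN.
Base metal shear (14 mm plate): yield φR_n = 1.0×0.6×345×14×256 = 741.9 kN; rupture φR_n = 0.75×0.6×450×14×256 = 725.8 kN; take 725.8 kN (rupture).
Tension yield (gross): A_g = 112×14 = 1568 mm². φR_n = 0.90 × 345 × 1568 = 486.9 kN.
Governing: min(234.6, 725.8, 486.9) = 234.6 kN → weld metal.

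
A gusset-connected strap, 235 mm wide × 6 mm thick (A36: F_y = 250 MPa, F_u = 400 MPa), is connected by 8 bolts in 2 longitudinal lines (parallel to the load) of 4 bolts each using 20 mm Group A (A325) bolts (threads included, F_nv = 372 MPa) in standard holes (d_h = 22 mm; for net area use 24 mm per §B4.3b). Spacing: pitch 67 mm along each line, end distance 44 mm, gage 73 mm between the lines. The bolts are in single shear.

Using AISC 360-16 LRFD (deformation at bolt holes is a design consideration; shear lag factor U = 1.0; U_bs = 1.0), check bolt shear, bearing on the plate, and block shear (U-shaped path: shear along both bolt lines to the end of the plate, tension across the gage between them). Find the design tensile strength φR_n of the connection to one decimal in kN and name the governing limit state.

419.0 kN (block shear governs)

Bolt shear: A_b = π(20)²/4 = 314.16 mm². φR_n = 0.75 × 372 × 314.16 × 8 × 1 = 701.2 kN.
Bearing (6 mm plate, F_u = 400 MPa): end bolts L_c = 44 − 22/2 = 33, R_n = min(1.2×33×6×400, 2.4×20×6×400) = 95.04 kN/bolt; interior L_c = 67 − 22 = 45, R_n = 115.2 kN/bolt. φR_n = 0.75 × (2×95.04 + 6×115.2) = 661.0 kN.
Block shear: shear path 2×[44+3×67] = 2×245 mm, A_gv = 2940, A_nv = 2×(245 − 3.5×24)×6 = 1932 mm²; tension across gage: (73 − 1×24)×6 = 294 mm². R_n = min(0.6×400×1932, 0.6×250×2940) + 1.0×400×294 = min(463.68, 441) + 117.6 = 558.6 kN. φR_n = 0.75 × 558.6 = 419.0 kN.
Governing: min(701.2, 661.0, 419.0) = 419.0 kN → block shear.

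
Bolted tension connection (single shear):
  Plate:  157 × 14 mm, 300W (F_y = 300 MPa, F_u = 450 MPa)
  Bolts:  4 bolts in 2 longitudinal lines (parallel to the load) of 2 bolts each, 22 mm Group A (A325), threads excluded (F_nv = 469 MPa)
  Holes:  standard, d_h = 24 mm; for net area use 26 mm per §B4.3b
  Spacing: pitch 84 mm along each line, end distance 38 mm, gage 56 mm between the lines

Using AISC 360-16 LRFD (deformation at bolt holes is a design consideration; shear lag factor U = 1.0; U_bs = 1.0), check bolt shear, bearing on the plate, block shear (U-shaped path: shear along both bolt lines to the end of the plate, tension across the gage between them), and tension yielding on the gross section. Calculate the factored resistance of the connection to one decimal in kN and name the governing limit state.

Bolt shear: A_b = π(22)²/4 = 380.13 mm². φR_n = 0.75 × 469 × 380.13 × 4 × 1 = 534.8 kN.
Bearing (14 mm plate, F_u = 450 MPa): end bolts L_c = 38 − 24/2 = 26, R_n = min(1.2×26×14×450, 2.4×22×14×450) = 196.56 kN/bolt; interior L_c = 84 − 24 = 60, R_n = 332.64 kN/bolt. φR_n = 0.75 × (2×196.56 + 2×332.64) = 793.8 kN.
Block shear: shear path 2×[38+1×84] = 2×122 mm, A_gv = 3416, A_nv = 2×(122 − 1.5×26)×14 = 2324 mm²; tension across gage: (56 − 1×26)×14 = 420 mm². R_n = min(0.6×450×2324, 0.6×300×3416) + 1.0×450×420 = min(627.48, 614.88) + 189 = 803.88 kN. φR_n = 0.75 × 803.88 = 602.9 kN.
Tension yield (gross): A_g = 157×14 = 2198 mm². φR_n = 0.90 × 300 × 2198 = 593.5 kN.
Governing: min(534.8, 793.8, 602.9, 593.5) = 534.8 kN → bolt shear.

534.8 kN (bolt shear governs)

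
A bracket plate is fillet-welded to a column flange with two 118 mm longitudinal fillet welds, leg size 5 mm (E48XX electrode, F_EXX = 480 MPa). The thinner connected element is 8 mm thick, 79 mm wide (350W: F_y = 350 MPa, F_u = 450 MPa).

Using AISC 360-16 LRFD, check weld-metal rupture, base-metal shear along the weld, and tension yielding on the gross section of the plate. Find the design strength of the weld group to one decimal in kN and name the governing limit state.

Weld metal: throat = 0.707×5 = 3.535 mm, L = 2×118 = 236 mm. φR_n = 0.75 × 0.6 × 480 × 3.535 × 236 = 180.2 kN.
Base metal shear (8 mm plate): yield φR_n = 1.0×0.6×350×8×236 = 396.5 kN; rupture φR_n = 0.75×0.6×450×8×236 = 382.3 kN; take 382.3 kN (rupture).
Tension yield (gross): A_g = 79×8 = 632 mm². φR_n = 0.90 × 350 × 632 = 199.1 kN.
Governing: min(180.2, 382.3, 199.1) = 180.2 kN → weld metal.

180.2 kN (weld metal governs)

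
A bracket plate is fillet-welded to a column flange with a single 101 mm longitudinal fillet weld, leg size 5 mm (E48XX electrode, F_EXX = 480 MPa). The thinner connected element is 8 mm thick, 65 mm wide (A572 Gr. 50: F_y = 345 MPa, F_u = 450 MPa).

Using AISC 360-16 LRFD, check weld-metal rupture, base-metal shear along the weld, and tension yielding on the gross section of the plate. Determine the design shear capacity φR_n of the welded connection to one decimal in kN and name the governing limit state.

77.1 kN (weld metal governs)

Weld metal: throat = 0.707×5 = 3.535 mm, L = 101 mm. φR_n = 0.75 × 0.6 × 480 × 3.535 × 101 = 77.1 kN.
Base metal shear (8 mm plate): yield φR_n = 1.0×0.6×345×8×101 = 167.3 kN; rupture φR_n = 0.75×0.6×450×8×101 = 163.6 kN; take 163.6 kN (rupture).
Tension yield (gross): A_g = 65×8 = 520 mm². φR_n = 0.90 × 345 × 520 = 161.5 kN.
Governing: min(77.1, 163.6, 161.5) = 77.1 kN → weld metal.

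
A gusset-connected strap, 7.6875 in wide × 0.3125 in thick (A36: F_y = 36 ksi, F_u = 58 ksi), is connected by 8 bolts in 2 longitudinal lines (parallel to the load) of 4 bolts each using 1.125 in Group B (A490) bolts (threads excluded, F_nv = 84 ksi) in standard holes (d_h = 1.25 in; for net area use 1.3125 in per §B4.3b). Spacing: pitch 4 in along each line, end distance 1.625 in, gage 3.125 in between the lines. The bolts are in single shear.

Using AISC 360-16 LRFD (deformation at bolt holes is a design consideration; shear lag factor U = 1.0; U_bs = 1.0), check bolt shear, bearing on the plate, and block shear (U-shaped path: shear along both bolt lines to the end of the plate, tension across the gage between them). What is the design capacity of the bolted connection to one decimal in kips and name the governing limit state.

162.6 kips (block shear governs)

Bolt shear: A_b = π(1.125)²/4 = 0.99402 in². φR_n = 0.75 × 84 × 0.99402 × 8 × 1 = 501.0 kips.
Bearing (0.3125 in plate, F_u = 58 ksi): end bolts L_c = 1.625 − 1.25/2 = 1, R_n = min(1.2×1×0.3125×58, 2.4×1.125×0.3125×58) = 21.75 kips/bolt; interior L_c = 4 − 1.25 = 2.75, R_n = 48.938 kips/bolt. φR_n = 0.75 × (2×21.75 + 6×48.938) = 252.8 kips.
Block shear: shear path 2×[1.625+3×4] = 2×13.625 in, A_gv = 8.5156, A_nv = 2×(13.625 − 3.5×1.3125)×0.3125 = 5.6445 in²; tension across gage: (3.125 − 1×1.3125)×0.3125 = 0.56641 in². R_n = min(0.6×58×5.6445, 0.6×36×8.5156) + 1.0×58×0.56641 = min(196.43, 183.94) + 32.852 = 216.79 kips. φR_n = 0.75 × 216.79 = 162.6 kips.
Governing: min(501.0, 252.8, 162.6) = 162.6 kips → block shear.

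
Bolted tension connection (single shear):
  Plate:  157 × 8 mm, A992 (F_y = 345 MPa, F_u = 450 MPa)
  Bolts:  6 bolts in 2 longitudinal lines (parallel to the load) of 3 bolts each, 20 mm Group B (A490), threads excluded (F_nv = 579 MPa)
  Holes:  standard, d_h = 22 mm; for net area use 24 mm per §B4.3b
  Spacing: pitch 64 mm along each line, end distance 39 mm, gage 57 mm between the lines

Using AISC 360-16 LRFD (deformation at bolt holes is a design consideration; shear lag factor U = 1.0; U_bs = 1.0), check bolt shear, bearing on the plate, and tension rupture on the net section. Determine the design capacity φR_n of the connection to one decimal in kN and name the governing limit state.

Bolt shear: A_b = π(20)²/4 = 314.16 mm². φR_n = 0.75 × 579 × 314.16 × 6 × 1 = 818.5 kN.
Bearing (8 mm plate, F_u = 450 MPa): end bolts L_c = 39 − 22/2 = 28, R_n = min(1.2×28×8×450, 2.4×20×8×450) = 120.96 kN/bolt; interior L_c = 64 − 22 = 42, R_n = 172.8 kN/bolt. φR_n = 0.75 × (2×120.96 + 4×172.8) = 699.8 kN.
Tension rupture (net): A_n = (157 − 2×24)×8 = 872 mm² (U = 1.0, A_e = A_n). φR_n = 0.75 × 450 × 872 = 294.3 kN.
Governing: min(818.5, 699.8, 294.3) = 294.3 kN → net-section rupture.

294.3 kN (net-section rupture governs)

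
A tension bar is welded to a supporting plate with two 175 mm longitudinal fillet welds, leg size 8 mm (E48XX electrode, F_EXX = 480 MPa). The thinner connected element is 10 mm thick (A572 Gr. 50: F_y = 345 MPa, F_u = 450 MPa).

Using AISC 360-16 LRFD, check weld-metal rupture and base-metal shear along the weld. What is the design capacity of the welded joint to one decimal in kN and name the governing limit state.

Weld metal: throat = 0.707×8 = 5.656 mm, L = 2×175 = 350 mm. φR_n = 0.75 × 0.6 × 480 × 5.656 × 350 = 427.6 kN.
Base metal shear (10 mm plate): yield φR_n = 1.0×0.6×345×10×350 = 724.5 kN; rupture φR_n = 0.75×0.6×450×10×350 = 708.8 kN; take 708.8 kN (rupture).
Governing: min(427.6, 708.8) = 427.6 kN → weld metal.

427.6 kN (weld metal governs)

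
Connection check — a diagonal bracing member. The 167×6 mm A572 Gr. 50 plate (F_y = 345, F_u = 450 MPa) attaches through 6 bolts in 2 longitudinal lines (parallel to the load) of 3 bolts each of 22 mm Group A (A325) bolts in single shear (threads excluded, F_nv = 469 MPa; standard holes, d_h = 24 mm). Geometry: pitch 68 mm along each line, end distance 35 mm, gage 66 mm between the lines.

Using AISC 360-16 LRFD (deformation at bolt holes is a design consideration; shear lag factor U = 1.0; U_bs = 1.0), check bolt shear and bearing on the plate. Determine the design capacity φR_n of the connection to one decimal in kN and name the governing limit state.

539.5 kN (bearing governs)

Bolt shear: A_b = π(22)²/4 = 380.13 mm². φR_n = 0.75 × 469 × 380.13 × 6 × 1 = 802.3 kN.
Bearing (6 mm plate, F_u = 450 MPa): end bolts L_c = 35 − 24/2 = 23, R_n = min(1.2×23×6×450, 2.4×22×6×450) = 74.52 kN/bolt; interior L_c = 68 − 24 = 44, R_n = 142.56 kN/bolt. φR_n = 0.75 × (2×74.52 + 4×142.56) = 539.5 kN.
Governing: min(802.3, 539.5) = 539.5 kN → bearing.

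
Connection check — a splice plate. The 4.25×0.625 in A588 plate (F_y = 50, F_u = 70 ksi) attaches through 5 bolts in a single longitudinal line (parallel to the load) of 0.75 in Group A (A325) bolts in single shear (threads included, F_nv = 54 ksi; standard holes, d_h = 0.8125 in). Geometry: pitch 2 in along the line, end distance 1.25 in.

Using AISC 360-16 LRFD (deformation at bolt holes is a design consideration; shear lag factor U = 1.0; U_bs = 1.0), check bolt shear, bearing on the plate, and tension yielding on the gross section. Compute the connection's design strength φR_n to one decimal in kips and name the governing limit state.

89.5 kips (bolt shear governs)

Bolt shear: A_b = π(0.75)²/4 = 0.44179 in². φR_n = 0.75 × 54 × 0.44179 × 5 × 1 = 89.5 kips.
Bearing (0.625 in plate, F_u = 70 ksi): end bolts L_c = 1.25 − 0.8125/2 = 0.84375, R_n = min(1.2×0.84375×0.625×70, 2.4×0.75×0.625×70) = 44.297 kips/bolt; interior L_c = 2 − 0.8125 = 1.1875, R_n = 62.344 kips/bolt. φR_n = 0.75 × (1×44.297 + 4×62.344) = 220.3 kips.
Tension yield (gross): A_g = 4.25×0.625 = 2.6563 in². φR_n = 0.90 × 50 × 2.6563 = 119.5 kips.
Governing: min(89.5, 220.3, 119.5) = 89.5 kips → bolt shear.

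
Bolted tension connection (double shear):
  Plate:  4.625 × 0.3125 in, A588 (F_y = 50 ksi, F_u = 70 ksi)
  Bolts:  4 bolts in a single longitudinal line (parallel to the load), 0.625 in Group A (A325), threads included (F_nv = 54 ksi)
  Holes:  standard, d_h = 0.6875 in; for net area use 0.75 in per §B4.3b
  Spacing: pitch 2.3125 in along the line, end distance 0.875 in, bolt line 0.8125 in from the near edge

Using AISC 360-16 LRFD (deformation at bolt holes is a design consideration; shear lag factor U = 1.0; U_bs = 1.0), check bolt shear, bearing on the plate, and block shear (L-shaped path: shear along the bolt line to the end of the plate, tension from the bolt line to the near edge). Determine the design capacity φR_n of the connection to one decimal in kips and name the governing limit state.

Bolt shear: A_b = π(0.625)²/4 = 0.3068 in². φR_n = 0.75 × 54 × 0.3068 × 4 × 2 = 99.4 kips.
Bearing (0.3125 in plate, F_u = 70 ksi): end bolts L_c = 0.875 − 0.6875/2 = 0.53125, R_n = min(1.2×0.53125×0.3125×70, 2.4×0.625×0.3125×70) = 13.945 kips/bolt; interior L_c = 2.3125 − 0.6875 = 1.625, R_n = 32.813 kips/bolt. φR_n = 0.75 × (1×13.945 + 3×32.813) = 84.3 kips.
Block shear: shear path 1×[0.875+3×2.3125] = 1×7.8125 in, A_gv = 2.4414, A_nv = 1×(7.8125 − 3.5×0.75)×0.3125 = 1.6211 in²; tension to near edge: (0.8125 − 0.5×0.75)×0.3125 = 0.13672 in². R_n = min(0.6×70×1.6211, 0.6×50×2.4414) + 1.0×70×0.13672 = min(68.086, 73.242) + 9.5704 = 77.656 kips. φR_n = 0.75 × 77.656 = 58.2 kips.
Governing: min(99.4, 84.3, 58.2) = 58.2 kips → block shear.

58.2 kips (block shear governs)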